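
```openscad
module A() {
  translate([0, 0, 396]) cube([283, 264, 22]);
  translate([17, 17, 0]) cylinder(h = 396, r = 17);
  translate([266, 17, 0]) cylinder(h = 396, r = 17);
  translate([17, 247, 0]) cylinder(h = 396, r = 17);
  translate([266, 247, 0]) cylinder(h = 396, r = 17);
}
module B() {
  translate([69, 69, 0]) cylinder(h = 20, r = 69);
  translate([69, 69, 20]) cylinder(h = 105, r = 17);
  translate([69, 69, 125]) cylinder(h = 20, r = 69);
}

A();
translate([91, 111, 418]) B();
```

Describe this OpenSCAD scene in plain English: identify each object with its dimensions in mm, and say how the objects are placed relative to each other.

A is a simple wooden stool: a rectangular seat 283 mm (x) by 264 mm (y), 22 mm thick, top face at z = 418 mm, on four round legs, each 34 mm in diameter. The legs rest on z = 0, each leg's axis is inset half a diameter from the nearest pair of seat edges (so the leg's bounding box is flush with the corner).

B is a spool: two coaxial disc flanges of radius 69 mm and thickness 20 mm, joined by a core cylinder of radius 17 mm and height 105 mm. The lower flange rests on z = 0 and the three cylinders share a vertical axis.

The spool is on top of the stool.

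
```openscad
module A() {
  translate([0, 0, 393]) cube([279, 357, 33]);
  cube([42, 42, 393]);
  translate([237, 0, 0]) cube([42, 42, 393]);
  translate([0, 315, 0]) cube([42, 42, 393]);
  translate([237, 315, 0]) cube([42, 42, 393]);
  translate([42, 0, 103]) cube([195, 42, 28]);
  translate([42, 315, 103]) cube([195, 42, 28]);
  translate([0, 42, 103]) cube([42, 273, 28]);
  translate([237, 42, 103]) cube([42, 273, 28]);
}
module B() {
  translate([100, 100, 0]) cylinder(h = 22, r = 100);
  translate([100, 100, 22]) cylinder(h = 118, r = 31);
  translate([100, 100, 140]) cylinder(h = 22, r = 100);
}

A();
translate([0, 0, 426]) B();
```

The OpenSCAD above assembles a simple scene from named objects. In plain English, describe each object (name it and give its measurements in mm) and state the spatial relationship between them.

A is a four-legged stool. The seat is 279×357 mm, 33 mm thick, top at z = 426 mm. It stands on four square legs, each 42×42 mm in cross-section, from z = 0 to the seat underside, each flush with a corner of the seat. Four stretchers, 42 mm wide and 28 mm tall, connect adjacent legs with their undersides at z = 103 mm, each running between the inner faces of the legs it joins and aligned with the legs' outer faces on the other axis.

B is a spool: two coaxial disc flanges of radius 100 mm and thickness 22 mm, joined by a core cylinder of radius 31 mm and height 118 mm. The lower flange rests on z = 0 and the three cylinders share a vertical axis.

The spool is on top of the stool.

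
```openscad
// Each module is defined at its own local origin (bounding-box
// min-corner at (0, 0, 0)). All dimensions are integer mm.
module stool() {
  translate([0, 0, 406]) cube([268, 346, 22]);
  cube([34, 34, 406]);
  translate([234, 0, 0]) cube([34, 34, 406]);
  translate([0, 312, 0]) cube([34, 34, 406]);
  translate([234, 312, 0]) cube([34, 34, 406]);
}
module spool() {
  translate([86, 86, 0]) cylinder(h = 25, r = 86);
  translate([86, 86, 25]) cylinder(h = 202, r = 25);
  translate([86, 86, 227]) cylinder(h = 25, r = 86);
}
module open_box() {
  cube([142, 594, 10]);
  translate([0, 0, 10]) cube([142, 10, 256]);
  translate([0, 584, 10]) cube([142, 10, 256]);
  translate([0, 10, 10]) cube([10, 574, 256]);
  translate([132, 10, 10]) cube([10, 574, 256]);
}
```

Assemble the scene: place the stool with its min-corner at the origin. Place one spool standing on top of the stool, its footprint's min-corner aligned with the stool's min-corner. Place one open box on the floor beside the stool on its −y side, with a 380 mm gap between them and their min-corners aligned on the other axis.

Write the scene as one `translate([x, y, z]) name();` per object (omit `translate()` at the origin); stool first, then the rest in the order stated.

stool();
translate([0, 0, 428]) spool();
translate([0, -974, 0]) open_box();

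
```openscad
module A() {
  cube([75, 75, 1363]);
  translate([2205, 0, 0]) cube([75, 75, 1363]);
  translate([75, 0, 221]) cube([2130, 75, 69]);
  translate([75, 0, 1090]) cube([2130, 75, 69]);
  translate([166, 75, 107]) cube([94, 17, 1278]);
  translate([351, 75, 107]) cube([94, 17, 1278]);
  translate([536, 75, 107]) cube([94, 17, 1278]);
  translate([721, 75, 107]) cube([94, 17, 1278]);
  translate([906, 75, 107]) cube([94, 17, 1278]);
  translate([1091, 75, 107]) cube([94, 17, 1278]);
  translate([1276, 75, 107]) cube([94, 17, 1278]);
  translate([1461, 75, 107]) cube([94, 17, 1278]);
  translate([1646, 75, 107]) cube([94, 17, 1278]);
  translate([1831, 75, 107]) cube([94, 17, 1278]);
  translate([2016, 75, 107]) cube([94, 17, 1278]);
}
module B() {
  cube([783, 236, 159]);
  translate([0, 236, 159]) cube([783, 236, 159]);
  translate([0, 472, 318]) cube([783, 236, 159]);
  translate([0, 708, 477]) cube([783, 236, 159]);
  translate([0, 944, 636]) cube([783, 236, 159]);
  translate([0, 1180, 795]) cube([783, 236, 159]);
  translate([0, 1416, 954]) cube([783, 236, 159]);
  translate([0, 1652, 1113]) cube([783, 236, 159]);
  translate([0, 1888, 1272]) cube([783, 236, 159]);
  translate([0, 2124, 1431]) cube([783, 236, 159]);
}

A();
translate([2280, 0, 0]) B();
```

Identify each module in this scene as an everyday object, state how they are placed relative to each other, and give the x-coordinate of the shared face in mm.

A is a fence section. B is a staircase. The staircase is against the fence section's +x side, with their −y faces flush. The x-coordinate of the shared face is 2280 mm.

The fence section's +x face and the staircase's −x face are both at x = 2280 mm.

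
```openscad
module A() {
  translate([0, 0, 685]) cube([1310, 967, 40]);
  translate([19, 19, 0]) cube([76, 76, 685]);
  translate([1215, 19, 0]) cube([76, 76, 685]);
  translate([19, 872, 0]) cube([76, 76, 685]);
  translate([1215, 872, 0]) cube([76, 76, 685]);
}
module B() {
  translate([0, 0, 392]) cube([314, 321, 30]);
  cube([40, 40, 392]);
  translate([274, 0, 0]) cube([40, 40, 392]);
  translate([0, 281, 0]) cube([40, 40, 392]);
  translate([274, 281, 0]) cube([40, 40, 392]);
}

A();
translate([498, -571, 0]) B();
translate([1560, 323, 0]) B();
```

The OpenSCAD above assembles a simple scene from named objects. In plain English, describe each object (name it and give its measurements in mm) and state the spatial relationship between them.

A is a table with a 1310×967 mm rectangular top, 40 mm thick, top surface at z = 725 mm, supported by four 76×76 mm square legs, each inset 19 mm from the nearest pair of top edges, running from the floor.

B is a simple wooden stool: a rectangular seat 314 mm (x) by 321 mm (y), 30 mm thick, top face at z = 422 mm, on four square legs, each 40×40 mm in cross-section. The legs rest on z = 0, each flush with a corner of the seat.

Two stools sit around the table at the −y, +x sides.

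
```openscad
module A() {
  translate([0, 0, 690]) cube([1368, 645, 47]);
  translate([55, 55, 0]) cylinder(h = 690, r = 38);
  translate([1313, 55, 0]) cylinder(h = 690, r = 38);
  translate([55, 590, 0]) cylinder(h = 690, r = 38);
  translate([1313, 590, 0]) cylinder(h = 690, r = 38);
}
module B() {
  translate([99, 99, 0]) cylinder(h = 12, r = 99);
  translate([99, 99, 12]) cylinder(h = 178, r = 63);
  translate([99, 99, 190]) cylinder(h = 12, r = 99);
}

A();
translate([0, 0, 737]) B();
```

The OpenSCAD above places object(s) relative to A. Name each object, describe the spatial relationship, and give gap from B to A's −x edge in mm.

A is a table. B is a spool. The spool is on top of the table. The gap from the spool to the table's −x edge is 0 mm.

The spool's min-x is at 0; the table's min-x is 0; gap = 0 mm.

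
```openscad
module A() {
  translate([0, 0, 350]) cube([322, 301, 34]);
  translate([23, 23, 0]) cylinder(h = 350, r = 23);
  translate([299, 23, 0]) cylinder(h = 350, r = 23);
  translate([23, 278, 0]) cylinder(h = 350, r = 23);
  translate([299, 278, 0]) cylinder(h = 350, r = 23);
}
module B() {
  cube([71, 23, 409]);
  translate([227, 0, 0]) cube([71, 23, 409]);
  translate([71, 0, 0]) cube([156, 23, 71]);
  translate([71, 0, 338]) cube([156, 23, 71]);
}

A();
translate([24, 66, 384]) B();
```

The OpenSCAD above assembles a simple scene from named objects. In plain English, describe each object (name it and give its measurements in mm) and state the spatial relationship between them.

A is a simple wooden stool: a rectangular seat 322 mm (x) by 301 mm (y), 34 mm thick, top face at z = 384 mm, on four round legs, each 46 mm in diameter. The legs rest on z = 0, each leg's axis is inset half a diameter from the nearest pair of seat edges (so the leg's bounding box is flush with the corner).

B is a rectangular picture frame lying in the x–z plane (depth along y). The opening is 156 mm wide (x) by 267 mm tall (z), surrounded by a border 71 mm wide on all four sides. The frame is 23 mm deep and is made of two full-height vertical stiles with two horizontal rails fitted between them.

The picture frame is on top of the stool.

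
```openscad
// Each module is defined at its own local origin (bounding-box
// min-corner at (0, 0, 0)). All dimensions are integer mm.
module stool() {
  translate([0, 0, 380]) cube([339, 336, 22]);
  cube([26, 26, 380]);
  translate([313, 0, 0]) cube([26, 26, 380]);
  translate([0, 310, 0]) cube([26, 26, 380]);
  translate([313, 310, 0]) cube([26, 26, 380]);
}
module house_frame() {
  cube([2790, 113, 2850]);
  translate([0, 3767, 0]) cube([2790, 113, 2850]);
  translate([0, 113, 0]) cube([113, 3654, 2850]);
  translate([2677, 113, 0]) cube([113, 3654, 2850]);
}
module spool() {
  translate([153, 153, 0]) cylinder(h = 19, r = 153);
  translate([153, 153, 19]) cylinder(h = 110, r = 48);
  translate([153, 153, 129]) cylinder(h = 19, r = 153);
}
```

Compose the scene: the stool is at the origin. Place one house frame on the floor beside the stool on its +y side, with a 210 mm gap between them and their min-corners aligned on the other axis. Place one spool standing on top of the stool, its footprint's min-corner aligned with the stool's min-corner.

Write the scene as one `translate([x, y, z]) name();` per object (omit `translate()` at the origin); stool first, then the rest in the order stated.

stool();
translate([0, 546, 0]) house_frame();
translate([0, 0, 402]) spool();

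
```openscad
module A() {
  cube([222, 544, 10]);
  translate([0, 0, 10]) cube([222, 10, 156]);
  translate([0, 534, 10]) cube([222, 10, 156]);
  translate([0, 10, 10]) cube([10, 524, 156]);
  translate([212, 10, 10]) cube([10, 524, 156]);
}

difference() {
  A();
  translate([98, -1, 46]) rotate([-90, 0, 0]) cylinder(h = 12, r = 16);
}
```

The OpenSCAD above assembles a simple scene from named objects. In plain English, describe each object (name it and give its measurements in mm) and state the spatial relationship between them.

A is an open-topped rectangular box: outside dimensions 222×544×166 mm, with a uniform wall and base thickness of 10 mm. The base is a full 222×544 slab on the floor; four walls sit on top of the base. The front and back walls (the −y and +y sides) span the full width; the two side walls fit between them.

The open box has a circular hole of radius 16 mm through its front wall, centred at (x = 98, z = 46).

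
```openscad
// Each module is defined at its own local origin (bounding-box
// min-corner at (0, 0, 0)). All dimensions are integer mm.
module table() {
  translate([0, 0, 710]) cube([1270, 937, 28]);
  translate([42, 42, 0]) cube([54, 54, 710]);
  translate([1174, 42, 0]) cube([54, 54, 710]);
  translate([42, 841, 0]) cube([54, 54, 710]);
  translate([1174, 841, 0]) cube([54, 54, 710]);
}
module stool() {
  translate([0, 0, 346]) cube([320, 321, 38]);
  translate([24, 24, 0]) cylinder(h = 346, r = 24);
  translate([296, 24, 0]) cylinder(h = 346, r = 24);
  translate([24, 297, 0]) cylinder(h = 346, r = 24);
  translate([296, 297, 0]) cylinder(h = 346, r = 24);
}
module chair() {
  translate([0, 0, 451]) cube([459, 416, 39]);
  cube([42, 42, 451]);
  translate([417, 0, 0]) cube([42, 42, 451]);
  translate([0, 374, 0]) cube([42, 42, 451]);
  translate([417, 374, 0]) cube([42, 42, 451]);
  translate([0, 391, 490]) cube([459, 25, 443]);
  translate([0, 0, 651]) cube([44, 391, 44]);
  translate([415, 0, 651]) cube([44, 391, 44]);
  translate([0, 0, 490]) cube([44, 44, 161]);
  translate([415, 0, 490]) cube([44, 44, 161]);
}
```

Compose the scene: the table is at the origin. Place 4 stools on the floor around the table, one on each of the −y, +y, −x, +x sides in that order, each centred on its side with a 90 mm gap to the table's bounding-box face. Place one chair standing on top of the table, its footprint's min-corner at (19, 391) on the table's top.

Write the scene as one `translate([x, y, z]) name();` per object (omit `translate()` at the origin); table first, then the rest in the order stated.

table();
translate([475, -411, 0]) stool();
translate([475, 1027, 0]) stool();
translate([-410, 308, 0]) stool();
translate([1360, 308, 0]) stool();
translate([19, 391, 738]) chair();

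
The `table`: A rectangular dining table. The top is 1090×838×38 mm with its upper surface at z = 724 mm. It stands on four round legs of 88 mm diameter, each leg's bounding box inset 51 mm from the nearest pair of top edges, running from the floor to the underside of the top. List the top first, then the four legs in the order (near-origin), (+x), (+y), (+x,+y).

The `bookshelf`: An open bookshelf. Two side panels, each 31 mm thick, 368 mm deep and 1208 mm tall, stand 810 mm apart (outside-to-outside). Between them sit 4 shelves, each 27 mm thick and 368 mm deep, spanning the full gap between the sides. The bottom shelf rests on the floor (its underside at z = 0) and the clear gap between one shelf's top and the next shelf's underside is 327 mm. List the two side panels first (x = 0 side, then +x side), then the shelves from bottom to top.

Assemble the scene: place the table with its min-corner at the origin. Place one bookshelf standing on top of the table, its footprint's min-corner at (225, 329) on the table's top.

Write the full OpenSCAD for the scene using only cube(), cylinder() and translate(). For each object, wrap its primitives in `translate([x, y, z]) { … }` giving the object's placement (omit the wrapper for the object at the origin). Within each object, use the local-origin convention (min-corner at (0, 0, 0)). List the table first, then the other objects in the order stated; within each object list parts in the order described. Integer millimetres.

translate([0, 0, 686]) cube([1090, 838, 38]);
translate([95, 95, 0]) cylinder(h = 686, r = 44);
translate([995, 95, 0]) cylinder(h = 686, r = 44);
translate([95, 743, 0]) cylinder(h = 686, r = 44);
translate([995, 743, 0]) cylinder(h = 686, r = 44);
translate([225, 329, 724]) {
  cube([31, 368, 1208]);
  translate([779, 0, 0]) cube([31, 368, 1208]);
  translate([31, 0, 0]) cube([748, 368, 27]);
  translate([31, 0, 354]) cube([748, 368, 27]);
  translate([31, 0, 708]) cube([748, 368, 27]);
  translate([31, 0, 1062]) cube([748, 368, 27]);
}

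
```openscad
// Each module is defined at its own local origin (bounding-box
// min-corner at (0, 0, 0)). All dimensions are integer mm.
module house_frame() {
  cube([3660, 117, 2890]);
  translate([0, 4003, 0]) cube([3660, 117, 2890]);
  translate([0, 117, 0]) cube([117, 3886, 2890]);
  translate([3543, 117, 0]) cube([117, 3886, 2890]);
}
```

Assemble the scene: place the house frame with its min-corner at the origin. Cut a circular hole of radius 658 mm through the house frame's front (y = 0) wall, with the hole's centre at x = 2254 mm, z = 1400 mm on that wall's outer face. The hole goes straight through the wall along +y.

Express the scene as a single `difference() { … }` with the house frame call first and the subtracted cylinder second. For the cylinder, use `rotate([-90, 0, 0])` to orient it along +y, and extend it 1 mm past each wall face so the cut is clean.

difference() {
  house_frame();
  translate([2254, -1, 1400]) rotate([-90, 0, 0]) cylinder(h = 119, r = 658);
}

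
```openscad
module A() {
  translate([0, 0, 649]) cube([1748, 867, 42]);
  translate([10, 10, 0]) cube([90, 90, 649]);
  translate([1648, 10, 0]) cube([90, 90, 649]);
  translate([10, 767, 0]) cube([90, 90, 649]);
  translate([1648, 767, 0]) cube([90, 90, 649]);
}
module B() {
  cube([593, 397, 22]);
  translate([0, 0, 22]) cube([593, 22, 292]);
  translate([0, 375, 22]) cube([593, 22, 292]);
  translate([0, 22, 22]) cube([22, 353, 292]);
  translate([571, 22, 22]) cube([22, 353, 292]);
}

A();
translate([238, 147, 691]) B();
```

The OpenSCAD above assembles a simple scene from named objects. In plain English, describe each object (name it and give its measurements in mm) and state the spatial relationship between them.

A is a rectangular dining table. The top is 1748×867×42 mm with its upper surface at z = 691 mm. It stands on four 90×90 mm square legs, each inset 10 mm from the nearest pair of top edges, running from the floor to the underside of the top.

B is an open-topped rectangular box: outside dimensions 593×397×314 mm, with a uniform wall and base thickness of 22 mm. The base is a full 593×397 slab on the floor; four walls sit on top of the base. The front and back walls (the −y and +y sides) span the full width; the two side walls fit between them.

The open box is on top of the table.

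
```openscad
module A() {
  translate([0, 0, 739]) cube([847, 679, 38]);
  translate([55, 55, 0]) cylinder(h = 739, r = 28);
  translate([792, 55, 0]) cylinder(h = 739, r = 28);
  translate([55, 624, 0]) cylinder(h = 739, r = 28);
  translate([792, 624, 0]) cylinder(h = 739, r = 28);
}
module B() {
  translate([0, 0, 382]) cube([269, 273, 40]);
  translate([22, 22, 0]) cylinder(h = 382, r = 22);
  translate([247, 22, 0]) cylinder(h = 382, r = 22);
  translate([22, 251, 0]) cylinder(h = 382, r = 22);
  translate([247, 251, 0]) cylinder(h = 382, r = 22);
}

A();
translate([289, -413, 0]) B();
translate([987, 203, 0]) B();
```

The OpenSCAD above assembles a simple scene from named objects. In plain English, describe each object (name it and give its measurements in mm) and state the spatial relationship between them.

A is a table: top 847 mm (x) × 679 mm (y), 38 mm thick, upper face at z = 777 mm, on four round legs of 56 mm diameter, each leg's bounding box inset 27 mm from the nearest pair of top edges, running from z = 0 to the bottom of the top.

B is a four-legged stool. The seat is a 269×273×40 mm slab whose top surface is at z = 422 mm; four round legs, each 44 mm in diameter, run from the floor (z = 0) to the underside of the seat, each leg's axis is inset half a diameter from the nearest pair of seat edges (so the leg's bounding box is flush with the corner).

Two stools sit around the table at the −y, +x sides.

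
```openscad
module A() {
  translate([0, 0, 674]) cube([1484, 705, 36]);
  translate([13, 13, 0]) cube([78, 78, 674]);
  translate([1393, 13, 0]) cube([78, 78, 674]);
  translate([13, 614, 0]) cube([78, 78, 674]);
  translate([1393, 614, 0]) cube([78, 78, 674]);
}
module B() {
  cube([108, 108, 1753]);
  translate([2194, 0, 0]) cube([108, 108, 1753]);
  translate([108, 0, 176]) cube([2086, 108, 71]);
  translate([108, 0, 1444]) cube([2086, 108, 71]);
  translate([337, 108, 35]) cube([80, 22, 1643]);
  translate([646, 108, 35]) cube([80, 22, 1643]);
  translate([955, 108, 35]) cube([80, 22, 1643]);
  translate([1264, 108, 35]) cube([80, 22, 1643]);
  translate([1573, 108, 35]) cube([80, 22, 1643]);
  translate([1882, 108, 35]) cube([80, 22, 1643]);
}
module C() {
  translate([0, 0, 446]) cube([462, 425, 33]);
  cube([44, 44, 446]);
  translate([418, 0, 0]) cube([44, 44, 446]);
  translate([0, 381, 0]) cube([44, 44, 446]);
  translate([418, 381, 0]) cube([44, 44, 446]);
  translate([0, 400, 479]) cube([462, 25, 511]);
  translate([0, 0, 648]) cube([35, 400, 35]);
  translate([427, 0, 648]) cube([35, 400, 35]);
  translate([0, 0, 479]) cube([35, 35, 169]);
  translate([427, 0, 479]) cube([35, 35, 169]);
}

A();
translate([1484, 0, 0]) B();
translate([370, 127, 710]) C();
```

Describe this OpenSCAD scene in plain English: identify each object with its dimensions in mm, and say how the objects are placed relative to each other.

A is a rectangular dining table. The top is 1484×705×36 mm with its upper surface at z = 710 mm. It stands on four 78×78 mm square legs, each inset 13 mm from the nearest pair of top edges, running from the floor to the underside of the top.

B is a fence section. Two 108×108 mm posts, 1753 mm tall, stand on the floor with a clear span of 2086 mm between their inner faces. Two horizontal rails of 108×71 mm section span the gap between the posts with their undersides at z = 176 mm and z = 1444 mm, flush with the posts' −y face. 6 pickets, each 80 mm wide, 22 mm thick and 1643 mm tall, are fixed to the +y face of the rails with their bottoms at z = 35 mm, evenly spaced across the span with equal gaps (rounded down to the nearest mm) at the −x end and between each pair — any rounding remainder accumulates at the +x end.

C is a chair: 462×425 mm seat, 33 mm thick, top at z = 479 mm, on four 44 mm square corner legs flush with the seat edges. A 25 mm thick backrest slab spans the full seat width, extending 511 mm above the seat top, its back face flush with the seat's +y edge. Two armrests of 35×35 mm section run along each side from the seat's front edge to the front of the backrest, top faces 204 mm above the seat top and outer faces flush with the seat's x-edges; a 35×35 mm post under the front of each armrest stands on the seat at the front corner.

The fence section is against the table's +x side, with their −y faces flush. The chair is on top of the table.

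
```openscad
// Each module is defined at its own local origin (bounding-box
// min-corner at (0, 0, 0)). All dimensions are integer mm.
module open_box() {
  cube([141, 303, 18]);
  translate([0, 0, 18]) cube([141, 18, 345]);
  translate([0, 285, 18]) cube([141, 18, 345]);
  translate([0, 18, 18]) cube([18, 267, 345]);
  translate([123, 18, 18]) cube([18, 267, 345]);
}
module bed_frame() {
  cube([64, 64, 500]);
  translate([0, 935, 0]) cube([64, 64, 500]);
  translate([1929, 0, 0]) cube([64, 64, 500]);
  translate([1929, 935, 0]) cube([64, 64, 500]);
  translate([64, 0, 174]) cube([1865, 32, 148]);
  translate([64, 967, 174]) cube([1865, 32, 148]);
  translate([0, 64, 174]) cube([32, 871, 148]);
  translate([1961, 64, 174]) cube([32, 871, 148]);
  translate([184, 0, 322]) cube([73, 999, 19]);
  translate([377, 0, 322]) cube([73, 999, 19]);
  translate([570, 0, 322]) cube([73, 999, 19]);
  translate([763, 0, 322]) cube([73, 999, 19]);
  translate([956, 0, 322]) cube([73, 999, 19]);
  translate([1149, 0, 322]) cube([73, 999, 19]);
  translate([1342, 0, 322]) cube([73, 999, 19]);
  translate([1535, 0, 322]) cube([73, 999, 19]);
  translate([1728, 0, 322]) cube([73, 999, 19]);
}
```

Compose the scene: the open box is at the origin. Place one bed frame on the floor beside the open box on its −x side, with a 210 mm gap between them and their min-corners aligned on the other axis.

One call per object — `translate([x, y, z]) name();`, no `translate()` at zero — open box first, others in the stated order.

open_box();
translate([-2203, 0, 0]) bed_frame();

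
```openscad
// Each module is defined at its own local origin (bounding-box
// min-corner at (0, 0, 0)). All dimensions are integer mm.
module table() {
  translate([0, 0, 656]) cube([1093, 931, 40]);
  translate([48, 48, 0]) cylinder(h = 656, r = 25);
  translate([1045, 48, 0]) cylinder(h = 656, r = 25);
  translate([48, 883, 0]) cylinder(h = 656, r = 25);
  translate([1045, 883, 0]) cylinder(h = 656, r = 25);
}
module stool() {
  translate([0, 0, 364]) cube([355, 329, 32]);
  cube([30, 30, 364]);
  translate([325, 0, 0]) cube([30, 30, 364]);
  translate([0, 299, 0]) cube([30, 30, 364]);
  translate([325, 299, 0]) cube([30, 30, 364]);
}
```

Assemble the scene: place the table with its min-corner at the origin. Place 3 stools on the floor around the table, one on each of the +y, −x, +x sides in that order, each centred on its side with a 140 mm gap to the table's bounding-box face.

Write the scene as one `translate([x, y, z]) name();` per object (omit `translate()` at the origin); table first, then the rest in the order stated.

table();
translate([369, 1071, 0]) stool();
translate([-495, 301, 0]) stool();
translate([1233, 301, 0]) stool();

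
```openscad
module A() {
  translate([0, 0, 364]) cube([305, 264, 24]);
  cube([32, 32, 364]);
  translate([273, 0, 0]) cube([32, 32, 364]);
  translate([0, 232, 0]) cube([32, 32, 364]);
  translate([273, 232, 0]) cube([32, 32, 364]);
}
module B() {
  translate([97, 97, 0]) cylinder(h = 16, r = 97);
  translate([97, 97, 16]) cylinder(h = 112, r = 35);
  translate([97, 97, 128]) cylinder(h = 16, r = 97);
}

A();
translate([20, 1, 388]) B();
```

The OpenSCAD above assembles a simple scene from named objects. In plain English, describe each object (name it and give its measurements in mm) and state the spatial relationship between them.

A is a simple wooden stool: a rectangular seat 305 mm (x) by 264 mm (y), 24 mm thick, top face at z = 388 mm, on four square legs, each 32×32 mm in cross-section. The legs rest on z = 0, each flush with a corner of the seat.

B is a spool: two coaxial disc flanges of radius 97 mm and thickness 16 mm, joined by a core cylinder of radius 35 mm and height 112 mm. The lower flange rests on z = 0 and the three cylinders share a vertical axis.

The spool is on top of the stool.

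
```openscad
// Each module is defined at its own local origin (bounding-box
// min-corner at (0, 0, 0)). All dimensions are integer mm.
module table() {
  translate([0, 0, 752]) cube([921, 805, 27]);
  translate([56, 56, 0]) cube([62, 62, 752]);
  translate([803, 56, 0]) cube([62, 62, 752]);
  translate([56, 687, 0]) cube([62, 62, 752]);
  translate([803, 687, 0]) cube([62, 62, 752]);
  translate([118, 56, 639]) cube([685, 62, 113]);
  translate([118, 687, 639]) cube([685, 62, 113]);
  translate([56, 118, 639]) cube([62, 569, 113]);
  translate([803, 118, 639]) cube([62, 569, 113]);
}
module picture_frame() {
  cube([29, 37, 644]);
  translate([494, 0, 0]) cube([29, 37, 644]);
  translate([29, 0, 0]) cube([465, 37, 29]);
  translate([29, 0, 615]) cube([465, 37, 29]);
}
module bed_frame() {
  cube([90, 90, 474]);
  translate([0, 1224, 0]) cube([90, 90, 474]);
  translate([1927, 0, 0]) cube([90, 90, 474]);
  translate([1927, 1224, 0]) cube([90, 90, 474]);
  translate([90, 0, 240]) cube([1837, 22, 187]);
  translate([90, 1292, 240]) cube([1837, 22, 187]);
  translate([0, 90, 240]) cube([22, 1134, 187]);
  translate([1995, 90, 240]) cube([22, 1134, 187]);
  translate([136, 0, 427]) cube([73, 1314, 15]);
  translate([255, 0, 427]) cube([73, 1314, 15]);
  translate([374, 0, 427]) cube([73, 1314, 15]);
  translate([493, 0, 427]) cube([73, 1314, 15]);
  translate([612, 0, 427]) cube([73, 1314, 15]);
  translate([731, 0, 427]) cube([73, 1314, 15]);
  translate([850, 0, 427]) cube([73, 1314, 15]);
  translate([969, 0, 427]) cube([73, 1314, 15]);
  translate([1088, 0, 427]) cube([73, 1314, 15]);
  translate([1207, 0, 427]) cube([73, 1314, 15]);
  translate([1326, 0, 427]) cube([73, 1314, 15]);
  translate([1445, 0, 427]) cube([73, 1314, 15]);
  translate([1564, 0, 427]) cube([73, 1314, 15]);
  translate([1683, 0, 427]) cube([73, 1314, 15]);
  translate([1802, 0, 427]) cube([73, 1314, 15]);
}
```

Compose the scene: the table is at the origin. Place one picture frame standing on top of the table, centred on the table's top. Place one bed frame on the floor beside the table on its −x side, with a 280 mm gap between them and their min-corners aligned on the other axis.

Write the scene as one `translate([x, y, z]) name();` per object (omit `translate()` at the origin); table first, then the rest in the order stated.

table();
translate([199, 384, 779]) picture_frame();
translate([-2297, 0, 0]) bed_frame();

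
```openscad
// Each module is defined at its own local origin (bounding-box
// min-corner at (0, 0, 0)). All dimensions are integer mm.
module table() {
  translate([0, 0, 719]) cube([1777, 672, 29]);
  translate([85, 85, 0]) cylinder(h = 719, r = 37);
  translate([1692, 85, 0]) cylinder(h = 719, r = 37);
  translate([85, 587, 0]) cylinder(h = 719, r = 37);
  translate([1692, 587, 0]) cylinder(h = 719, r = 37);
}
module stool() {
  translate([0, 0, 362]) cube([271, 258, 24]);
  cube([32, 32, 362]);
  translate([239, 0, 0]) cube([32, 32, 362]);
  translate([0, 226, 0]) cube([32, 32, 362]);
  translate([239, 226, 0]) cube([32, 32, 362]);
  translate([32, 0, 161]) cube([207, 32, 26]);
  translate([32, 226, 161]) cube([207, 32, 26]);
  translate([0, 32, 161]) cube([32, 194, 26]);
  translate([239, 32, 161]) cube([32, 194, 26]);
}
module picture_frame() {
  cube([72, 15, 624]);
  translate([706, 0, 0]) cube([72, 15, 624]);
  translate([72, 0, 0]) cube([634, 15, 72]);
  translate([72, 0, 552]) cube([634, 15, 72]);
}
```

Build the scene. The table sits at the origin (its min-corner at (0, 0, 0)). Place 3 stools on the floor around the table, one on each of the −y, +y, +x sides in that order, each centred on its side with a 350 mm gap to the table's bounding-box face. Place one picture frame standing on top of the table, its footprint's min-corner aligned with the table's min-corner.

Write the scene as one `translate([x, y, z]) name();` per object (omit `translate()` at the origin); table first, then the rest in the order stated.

table();
translate([753, -608, 0]) stool();
translate([753, 1022, 0]) stool();
translate([2127, 207, 0]) stool();
translate([0, 0, 748]) picture_frame();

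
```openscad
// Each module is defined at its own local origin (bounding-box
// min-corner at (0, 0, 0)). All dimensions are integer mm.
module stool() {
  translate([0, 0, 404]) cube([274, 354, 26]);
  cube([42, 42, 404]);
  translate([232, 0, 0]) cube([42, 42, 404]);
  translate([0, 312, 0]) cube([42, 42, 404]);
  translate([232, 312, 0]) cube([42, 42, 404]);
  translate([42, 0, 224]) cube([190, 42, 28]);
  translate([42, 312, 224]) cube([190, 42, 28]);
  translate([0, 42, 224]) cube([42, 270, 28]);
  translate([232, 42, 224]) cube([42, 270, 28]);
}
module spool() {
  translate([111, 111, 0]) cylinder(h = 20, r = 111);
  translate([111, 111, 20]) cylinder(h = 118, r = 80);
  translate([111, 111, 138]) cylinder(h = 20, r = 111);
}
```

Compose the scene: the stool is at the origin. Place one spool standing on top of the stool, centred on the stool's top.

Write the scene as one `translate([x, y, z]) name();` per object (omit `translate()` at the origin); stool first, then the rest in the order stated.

stool();
translate([26, 66, 430]) spool();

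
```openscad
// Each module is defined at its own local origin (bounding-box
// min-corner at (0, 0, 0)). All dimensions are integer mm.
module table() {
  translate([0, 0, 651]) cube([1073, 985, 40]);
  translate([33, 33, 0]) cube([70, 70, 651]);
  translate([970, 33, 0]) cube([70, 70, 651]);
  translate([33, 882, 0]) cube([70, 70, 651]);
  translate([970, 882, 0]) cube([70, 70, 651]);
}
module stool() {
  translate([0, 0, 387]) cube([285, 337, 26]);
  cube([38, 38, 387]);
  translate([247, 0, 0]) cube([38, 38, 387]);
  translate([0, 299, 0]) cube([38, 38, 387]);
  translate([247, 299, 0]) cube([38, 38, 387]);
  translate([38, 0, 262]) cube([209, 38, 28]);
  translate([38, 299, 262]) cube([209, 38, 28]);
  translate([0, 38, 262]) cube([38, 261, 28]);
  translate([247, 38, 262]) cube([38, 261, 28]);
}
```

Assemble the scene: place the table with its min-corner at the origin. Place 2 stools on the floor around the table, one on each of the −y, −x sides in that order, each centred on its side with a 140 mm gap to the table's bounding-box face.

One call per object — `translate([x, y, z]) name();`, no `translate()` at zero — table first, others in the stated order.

table();
translate([394, -477, 0]) stool();
translate([-425, 324, 0]) stool();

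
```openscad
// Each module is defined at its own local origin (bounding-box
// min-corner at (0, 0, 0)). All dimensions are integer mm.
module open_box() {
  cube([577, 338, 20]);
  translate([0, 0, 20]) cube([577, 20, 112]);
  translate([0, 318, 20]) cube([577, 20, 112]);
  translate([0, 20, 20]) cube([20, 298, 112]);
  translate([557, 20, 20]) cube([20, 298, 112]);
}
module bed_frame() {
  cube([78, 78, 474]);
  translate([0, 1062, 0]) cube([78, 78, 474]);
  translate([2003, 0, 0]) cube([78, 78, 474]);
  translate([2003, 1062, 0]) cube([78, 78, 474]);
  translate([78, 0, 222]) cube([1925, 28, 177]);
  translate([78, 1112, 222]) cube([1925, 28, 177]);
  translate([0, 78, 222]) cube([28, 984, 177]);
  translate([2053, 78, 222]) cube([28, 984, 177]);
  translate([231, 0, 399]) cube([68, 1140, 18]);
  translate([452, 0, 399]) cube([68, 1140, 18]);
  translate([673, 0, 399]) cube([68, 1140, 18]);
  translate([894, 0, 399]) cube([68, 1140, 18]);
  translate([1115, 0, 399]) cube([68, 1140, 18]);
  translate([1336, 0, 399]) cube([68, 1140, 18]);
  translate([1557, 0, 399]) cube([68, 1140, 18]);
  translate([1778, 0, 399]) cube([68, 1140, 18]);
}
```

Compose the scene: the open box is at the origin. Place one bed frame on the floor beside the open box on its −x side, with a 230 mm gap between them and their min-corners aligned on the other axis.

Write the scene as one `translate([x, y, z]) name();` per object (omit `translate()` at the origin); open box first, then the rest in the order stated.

open_box();
translate([-2311, 0, 0]) bed_frame();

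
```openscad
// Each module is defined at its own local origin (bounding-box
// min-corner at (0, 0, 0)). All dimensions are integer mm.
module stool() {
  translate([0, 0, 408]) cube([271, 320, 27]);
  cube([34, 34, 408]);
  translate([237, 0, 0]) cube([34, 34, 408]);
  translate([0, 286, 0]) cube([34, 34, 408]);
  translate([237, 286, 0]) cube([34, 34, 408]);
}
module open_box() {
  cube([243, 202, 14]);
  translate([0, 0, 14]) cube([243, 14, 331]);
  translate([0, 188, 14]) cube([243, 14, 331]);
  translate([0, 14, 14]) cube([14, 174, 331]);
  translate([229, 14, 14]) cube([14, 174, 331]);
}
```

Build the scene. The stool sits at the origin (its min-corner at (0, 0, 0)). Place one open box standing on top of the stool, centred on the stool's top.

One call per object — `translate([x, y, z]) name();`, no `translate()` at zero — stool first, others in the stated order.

stool();
translate([14, 59, 435]) open_box();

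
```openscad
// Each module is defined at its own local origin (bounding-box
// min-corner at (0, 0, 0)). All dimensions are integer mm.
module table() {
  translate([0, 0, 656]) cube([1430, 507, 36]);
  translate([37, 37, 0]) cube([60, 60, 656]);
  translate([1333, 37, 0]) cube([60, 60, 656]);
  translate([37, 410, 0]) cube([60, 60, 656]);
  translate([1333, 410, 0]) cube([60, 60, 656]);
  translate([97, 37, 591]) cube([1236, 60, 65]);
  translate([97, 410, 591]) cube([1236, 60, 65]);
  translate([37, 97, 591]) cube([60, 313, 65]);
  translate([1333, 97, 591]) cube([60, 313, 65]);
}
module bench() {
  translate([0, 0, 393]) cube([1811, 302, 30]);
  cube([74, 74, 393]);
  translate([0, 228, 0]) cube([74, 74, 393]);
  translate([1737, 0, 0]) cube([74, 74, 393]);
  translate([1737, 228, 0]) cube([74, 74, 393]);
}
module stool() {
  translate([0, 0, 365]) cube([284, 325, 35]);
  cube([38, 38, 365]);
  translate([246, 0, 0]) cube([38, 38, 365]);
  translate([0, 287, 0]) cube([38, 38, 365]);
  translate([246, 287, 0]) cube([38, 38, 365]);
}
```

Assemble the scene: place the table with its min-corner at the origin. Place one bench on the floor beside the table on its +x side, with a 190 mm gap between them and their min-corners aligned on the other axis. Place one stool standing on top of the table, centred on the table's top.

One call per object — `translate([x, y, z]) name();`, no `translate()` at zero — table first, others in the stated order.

table();
translate([1620, 0, 0]) bench();
translate([573, 91, 692]) stool();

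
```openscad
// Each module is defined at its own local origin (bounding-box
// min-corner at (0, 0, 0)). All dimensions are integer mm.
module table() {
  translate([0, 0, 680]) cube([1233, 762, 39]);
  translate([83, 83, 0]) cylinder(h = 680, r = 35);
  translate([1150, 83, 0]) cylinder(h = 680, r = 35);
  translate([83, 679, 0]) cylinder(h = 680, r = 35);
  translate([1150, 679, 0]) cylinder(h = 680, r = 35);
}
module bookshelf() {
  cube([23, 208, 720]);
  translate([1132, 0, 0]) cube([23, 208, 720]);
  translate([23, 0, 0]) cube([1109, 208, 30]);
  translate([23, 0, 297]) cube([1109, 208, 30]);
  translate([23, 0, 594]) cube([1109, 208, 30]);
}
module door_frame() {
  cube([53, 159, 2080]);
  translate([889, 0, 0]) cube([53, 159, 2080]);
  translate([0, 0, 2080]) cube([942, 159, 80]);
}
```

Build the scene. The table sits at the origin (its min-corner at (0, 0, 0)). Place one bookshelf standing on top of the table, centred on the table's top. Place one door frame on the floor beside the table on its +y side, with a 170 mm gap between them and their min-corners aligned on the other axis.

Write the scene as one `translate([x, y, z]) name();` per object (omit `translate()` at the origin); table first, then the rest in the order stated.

table();
translate([39, 277, 719]) bookshelf();
translate([0, 932, 0]) door_frame();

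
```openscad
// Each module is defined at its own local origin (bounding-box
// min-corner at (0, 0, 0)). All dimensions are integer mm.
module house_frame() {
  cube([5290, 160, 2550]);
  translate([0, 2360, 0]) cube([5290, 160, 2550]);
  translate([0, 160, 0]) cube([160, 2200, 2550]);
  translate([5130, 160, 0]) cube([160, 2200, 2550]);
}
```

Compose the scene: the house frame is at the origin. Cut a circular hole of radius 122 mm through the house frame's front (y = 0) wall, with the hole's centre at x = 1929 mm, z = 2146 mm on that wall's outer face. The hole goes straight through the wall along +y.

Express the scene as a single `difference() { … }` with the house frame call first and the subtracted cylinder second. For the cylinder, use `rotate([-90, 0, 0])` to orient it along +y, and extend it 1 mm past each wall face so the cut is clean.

difference() {
  house_frame();
  translate([1929, -1, 2146]) rotate([-90, 0, 0]) cylinder(h = 162, r = 122);
}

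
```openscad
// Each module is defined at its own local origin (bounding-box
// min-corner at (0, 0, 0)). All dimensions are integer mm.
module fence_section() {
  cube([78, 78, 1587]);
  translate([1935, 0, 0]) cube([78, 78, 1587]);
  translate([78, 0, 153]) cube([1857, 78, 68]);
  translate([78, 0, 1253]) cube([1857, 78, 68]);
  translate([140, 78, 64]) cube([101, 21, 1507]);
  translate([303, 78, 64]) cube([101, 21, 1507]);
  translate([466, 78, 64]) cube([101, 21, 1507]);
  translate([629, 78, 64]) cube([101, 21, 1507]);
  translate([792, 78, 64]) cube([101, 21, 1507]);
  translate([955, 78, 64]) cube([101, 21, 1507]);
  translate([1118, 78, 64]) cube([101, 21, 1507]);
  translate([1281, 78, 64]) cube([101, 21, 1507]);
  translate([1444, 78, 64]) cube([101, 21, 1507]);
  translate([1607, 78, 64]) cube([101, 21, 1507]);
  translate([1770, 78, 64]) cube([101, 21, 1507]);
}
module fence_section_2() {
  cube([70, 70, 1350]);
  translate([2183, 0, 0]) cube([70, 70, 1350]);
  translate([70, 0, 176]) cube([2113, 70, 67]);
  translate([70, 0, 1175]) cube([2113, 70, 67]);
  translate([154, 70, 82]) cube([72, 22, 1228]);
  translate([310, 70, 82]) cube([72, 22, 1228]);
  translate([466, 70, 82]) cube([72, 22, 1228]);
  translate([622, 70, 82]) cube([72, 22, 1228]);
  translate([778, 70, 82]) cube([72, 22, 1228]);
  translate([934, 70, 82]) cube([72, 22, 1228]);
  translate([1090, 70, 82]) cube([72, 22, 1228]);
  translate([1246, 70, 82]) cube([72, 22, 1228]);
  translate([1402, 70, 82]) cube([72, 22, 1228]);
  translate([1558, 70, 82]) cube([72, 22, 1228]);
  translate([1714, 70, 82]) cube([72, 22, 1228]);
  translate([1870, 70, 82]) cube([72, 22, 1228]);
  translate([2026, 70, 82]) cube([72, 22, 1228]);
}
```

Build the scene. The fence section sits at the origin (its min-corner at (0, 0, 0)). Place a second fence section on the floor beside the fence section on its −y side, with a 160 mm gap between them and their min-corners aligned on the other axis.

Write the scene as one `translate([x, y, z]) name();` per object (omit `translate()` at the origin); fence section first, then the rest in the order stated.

fence_section();
translate([0, -252, 0]) fence_section_2();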